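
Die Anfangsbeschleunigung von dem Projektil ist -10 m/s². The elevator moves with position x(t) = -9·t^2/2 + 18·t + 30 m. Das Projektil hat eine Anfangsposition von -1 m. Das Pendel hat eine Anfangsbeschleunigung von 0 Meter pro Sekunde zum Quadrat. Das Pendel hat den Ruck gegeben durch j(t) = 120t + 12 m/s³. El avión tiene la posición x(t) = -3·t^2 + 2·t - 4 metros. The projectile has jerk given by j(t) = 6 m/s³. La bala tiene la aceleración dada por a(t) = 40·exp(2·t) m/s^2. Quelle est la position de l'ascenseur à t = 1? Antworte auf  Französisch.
Nous avons la position x(t) = -9·t^2/2 + 18·t + 30. En substituant t = 1: x(1) = 87/2.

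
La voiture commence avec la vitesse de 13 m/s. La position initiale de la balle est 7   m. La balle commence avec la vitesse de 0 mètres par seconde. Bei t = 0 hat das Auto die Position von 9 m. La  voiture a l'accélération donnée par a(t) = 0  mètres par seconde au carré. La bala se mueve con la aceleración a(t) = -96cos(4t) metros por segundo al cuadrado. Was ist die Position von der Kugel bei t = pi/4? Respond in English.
To find the answer, we compute 2 antiderivatives of a(t) = -96·cos(4·t). Finding the antiderivative of a(t) and using v(0) = 0: v(t) = -24·sin(4·t). Taking ∫v(t)dt and applying x(0) = 7, we find x(t) = 6·cos(4·t) + 1. We have position x(t) = 6·cos(4·t) + 1. Substituting t = pi/4: x(pi/4) = -5.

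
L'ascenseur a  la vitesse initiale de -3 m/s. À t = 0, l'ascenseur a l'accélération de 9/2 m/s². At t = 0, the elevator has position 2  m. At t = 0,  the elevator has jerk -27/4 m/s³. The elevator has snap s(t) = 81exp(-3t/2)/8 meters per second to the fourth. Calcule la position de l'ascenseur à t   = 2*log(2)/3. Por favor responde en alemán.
Wir müssen das Integral unserer Gleichung für den Snap s(t) = 81·exp(-3·t/2)/8 4-mal finden. Mit ∫s(t)dt und Anwendung von j(0) = -27/4, finden wir j(t) = -27·exp(-3·t/2)/4. Durch Integration von dem Ruck und Verwendung der Anfangsbedingung a(0) = 9/2, erhalten wir a(t) = 9·exp(-3·t/2)/2. Das Integral von der Beschleunigung ist die Geschwindigkeit. Mit v(0) = -3 erhalten wir v(t) = -3·exp(-3·t/2). Mit ∫v(t)dt und Anwendung von x(0) = 2, finden wir x(t) = 2·exp(-3·t/2). Mit x(t) = 2·exp(-3·t/2) und Einsetzen von t = 2*log(2)/3, finden wir x = 1.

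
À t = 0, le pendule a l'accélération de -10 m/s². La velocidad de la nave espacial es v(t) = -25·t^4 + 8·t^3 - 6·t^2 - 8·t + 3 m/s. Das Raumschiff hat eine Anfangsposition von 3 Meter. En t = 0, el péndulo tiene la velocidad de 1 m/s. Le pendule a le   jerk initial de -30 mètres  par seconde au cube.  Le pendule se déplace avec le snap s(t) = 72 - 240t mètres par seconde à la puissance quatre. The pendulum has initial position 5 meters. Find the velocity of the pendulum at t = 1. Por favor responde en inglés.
To solve this, we need to take 3 integrals of our snap equation s(t) = 72 - 240·t. The antiderivative of snap, with j(0) = -30, gives jerk: j(t) = -120·t^2 + 72·t - 30. Finding the antiderivative of j(t) and using a(0) = -10: a(t) = -40·t^3 + 36·t^2 - 30·t - 10. Finding the integral of a(t) and using v(0) = 1: v(t) = -10·t^4 + 12·t^3 - 15·t^2 - 10·t + 1. From the given velocity equation v(t) = -10·t^4 + 12·t^3 - 15·t^2 - 10·t + 1, we substitute t = 1 to get v = -22.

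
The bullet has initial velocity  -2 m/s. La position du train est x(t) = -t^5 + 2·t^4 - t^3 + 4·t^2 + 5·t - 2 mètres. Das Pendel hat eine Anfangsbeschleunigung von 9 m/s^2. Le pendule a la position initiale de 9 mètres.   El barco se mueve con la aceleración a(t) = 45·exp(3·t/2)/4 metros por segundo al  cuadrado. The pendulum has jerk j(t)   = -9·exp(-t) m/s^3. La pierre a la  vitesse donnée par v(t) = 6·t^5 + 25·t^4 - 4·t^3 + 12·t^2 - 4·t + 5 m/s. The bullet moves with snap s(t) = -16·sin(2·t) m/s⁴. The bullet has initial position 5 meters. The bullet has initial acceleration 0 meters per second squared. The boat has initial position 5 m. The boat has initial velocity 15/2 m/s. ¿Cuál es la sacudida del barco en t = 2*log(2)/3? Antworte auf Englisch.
Starting from acceleration a(t) = 45·exp(3·t/2)/4, we take 1 derivative. Taking d/dt of a(t), we find j(t) = 135·exp(3·t/2)/8. From the given jerk equation j(t) = 135·exp(3·t/2)/8, we substitute t = 2*log(2)/3 to get j = 135/4.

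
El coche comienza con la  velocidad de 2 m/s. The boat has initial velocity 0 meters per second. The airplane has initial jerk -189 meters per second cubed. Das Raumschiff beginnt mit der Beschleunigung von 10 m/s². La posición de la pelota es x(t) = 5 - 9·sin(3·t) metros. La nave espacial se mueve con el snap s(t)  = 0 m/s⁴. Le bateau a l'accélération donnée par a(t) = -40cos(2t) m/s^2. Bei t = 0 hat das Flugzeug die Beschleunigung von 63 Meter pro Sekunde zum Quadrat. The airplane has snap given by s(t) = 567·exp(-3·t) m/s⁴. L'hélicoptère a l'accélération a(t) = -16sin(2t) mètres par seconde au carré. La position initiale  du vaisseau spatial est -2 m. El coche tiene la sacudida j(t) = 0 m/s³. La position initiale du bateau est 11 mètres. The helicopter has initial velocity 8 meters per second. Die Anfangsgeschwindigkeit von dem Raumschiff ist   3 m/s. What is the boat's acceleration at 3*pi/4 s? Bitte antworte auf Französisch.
Nous avons l'accélération a(t) = -40·cos(2·t). En substituant t = 3*pi/4: a(3*pi/4) = 0.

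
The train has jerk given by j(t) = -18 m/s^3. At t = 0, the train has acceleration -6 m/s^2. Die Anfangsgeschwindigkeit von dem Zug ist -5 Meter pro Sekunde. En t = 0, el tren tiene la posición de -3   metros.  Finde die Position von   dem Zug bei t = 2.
Wir müssen unsere Gleichung für den Ruck j(t) = -18 3-mal integrieren. Die Stammfunktion von dem Ruck, mit a(0) = -6, ergibt die Beschleunigung: a(t) = -18·t - 6. Durch Integration von der Beschleunigung und Verwendung der Anfangsbedingung v(0) = -5, erhalten wir v(t) = -9·t^2 - 6·t - 5. Durch Integration von der Geschwindigkeit und Verwendung der Anfangsbedingung x(0) = -3, erhalten wir x(t) = -3·t^3 - 3·t^2 - 5·t - 3. Aus der Gleichung für die Position x(t) = -3·t^3 - 3·t^2 - 5·t - 3, setzen wir t = 2 ein und erhalten x = -49.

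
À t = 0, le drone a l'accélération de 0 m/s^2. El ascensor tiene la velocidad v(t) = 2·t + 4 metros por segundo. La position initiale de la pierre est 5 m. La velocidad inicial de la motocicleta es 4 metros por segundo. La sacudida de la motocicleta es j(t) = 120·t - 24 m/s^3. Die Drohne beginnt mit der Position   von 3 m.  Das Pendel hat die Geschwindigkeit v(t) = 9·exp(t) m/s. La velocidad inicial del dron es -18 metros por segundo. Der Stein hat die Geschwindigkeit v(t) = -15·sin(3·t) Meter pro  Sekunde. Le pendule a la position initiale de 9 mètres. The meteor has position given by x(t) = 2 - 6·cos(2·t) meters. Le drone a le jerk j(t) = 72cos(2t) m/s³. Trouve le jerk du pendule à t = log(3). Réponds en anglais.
We must differentiate our velocity equation v(t) = 9·exp(t) 2 times. The derivative of velocity gives acceleration: a(t) = 9·exp(t). The derivative of acceleration gives jerk: j(t) = 9·exp(t). We have jerk j(t) = 9·exp(t). Substituting t = log(3): j(log(3)) = 27.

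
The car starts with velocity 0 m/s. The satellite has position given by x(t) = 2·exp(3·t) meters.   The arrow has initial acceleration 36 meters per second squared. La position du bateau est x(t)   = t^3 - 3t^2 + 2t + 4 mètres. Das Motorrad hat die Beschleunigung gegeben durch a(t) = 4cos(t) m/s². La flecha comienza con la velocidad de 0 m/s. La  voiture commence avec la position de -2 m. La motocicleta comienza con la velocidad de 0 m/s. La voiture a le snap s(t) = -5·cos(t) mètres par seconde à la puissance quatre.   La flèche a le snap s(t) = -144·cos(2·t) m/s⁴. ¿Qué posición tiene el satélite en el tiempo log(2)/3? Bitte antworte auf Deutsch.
Wir haben die Position x(t) = 2·exp(3·t). Durch Einsetzen von t = log(2)/3: x(log(2)/3) = 4.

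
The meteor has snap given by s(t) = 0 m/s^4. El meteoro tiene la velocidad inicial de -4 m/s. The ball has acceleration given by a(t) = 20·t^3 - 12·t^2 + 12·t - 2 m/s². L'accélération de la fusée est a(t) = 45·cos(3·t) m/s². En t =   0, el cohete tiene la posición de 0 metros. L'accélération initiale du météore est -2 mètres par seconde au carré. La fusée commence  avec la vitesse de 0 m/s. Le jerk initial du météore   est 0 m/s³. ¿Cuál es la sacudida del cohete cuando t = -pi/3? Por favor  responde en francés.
Pour résoudre ceci, nous devons prendre 1 dérivée de notre équation de l'accélération a(t) = 45·cos(3·t). En prenant d/dt de a(t), nous trouvons j(t) = -135·sin(3·t). De l'équation du jerk j(t) = -135·sin(3·t), nous substituons t = -pi/3 pour obtenir j = 0.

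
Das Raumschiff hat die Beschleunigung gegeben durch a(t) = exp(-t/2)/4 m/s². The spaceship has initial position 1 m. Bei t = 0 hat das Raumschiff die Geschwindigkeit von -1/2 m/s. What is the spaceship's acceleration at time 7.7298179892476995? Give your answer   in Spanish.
De la ecuación de la aceleración a(t) = exp(-t/2)/4, sustituimos t = 7.7298179892476995 para obtener a = 0.00524120756562579.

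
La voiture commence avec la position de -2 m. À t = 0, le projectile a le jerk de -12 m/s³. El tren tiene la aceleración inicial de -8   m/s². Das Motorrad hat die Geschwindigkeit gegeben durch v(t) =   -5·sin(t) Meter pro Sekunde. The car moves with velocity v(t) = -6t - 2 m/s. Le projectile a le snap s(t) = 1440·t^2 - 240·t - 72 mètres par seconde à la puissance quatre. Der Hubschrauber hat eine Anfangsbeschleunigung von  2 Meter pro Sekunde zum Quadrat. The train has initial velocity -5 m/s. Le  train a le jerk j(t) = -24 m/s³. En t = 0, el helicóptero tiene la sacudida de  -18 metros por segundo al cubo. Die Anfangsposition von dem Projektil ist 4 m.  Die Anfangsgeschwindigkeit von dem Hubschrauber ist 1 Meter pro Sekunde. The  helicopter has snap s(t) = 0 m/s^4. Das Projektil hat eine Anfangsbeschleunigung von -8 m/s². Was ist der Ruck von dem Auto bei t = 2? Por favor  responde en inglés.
We must differentiate our velocity equation v(t) = -6·t - 2 2 times. Differentiating velocity, we get acceleration: a(t) = -6. The derivative of acceleration gives jerk: j(t) = 0. Using j(t) = 0 and substituting t = 2, we find j = 0.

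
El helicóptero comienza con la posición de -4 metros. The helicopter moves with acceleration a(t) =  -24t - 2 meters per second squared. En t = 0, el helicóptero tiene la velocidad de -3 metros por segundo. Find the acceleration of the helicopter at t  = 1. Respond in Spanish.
Tenemos la aceleración a(t) = -24·t - 2. Sustituyendo t = 1: a(1) = -26.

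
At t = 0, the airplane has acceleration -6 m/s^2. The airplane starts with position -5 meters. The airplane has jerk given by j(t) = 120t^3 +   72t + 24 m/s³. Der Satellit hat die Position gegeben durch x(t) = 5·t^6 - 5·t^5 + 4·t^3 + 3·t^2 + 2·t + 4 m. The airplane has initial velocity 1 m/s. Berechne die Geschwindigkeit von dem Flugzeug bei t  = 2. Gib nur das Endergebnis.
v(2) = 325.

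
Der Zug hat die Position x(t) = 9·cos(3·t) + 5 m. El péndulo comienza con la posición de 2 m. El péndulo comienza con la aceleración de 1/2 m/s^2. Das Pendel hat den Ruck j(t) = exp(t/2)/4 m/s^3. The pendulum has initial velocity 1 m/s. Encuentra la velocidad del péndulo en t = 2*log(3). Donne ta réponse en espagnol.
Necesitamos integrar nuestra ecuación de la sacudida j(t) = exp(t/2)/4 2 veces. La integral de la sacudida es la aceleración. Usando a(0) = 1/2, obtenemos a(t) = exp(t/2)/2. Integrando la aceleración y usando la condición inicial v(0) = 1, obtenemos v(t) = exp(t/2). Usando v(t) = exp(t/2) y sustituyendo t = 2*log(3), encontramos v = 3.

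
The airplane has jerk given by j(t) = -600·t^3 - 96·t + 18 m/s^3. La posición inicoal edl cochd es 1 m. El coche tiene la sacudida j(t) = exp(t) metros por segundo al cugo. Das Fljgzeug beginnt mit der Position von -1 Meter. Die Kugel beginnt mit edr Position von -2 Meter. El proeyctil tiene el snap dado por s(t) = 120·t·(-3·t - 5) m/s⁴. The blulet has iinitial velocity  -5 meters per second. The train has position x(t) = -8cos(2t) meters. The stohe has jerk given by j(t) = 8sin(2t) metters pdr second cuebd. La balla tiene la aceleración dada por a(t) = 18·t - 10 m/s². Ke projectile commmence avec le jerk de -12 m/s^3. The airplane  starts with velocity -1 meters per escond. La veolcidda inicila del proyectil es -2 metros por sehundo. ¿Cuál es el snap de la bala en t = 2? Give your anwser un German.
Wir müssen unsere Gleichung für die Beschleunigung a(t) = 18·t - 10 2-mal ableiten. Die Ableitung von der Beschleunigung ergibt den Ruck: j(t) = 18. Die Ableitung von dem Ruck ergibt den Snap: s(t) = 0. Mit s(t) = 0 und Einsetzen von t = 2, finden wir s = 0.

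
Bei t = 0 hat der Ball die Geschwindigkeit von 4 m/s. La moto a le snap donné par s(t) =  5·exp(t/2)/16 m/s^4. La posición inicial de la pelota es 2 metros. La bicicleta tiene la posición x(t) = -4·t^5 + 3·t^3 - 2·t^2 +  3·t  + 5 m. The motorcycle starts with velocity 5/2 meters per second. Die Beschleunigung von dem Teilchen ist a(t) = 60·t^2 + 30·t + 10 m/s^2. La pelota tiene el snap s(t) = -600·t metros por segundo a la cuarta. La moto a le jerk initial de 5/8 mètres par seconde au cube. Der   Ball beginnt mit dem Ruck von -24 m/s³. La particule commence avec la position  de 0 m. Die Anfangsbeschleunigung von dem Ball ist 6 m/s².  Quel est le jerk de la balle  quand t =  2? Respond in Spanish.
Partiendo del snap s(t) = -600·t, tomamos 1 antiderivada. La integral del snap, con j(0) = -24, da la sacudida: j(t) = -300·t^2 - 24. Tenemos la sacudida j(t) = -300·t^2 - 24. Sustituyendo t = 2: j(2) = -1224.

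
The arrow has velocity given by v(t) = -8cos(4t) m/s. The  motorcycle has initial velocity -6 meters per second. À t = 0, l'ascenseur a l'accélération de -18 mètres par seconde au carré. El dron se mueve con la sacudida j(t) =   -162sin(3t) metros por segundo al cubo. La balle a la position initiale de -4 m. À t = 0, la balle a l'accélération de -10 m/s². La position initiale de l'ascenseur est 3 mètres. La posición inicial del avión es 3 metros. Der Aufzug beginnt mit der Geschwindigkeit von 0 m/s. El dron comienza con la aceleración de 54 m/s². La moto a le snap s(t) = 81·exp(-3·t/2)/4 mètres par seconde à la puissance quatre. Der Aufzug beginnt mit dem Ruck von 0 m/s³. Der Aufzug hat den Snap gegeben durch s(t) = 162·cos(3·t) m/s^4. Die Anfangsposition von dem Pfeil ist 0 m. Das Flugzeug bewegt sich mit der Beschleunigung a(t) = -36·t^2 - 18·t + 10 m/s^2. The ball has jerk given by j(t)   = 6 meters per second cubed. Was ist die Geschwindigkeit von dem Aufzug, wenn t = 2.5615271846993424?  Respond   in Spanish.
Necesitamos integrar nuestra ecuación del snap s(t) = 162·cos(3·t) 3 veces. La antiderivada del snap, con j(0) = 0, da la sacudida: j(t) = 54·sin(3·t). La integral de la sacudida, con a(0) = -18, da la aceleración: a(t) = -18·cos(3·t). La antiderivada de la aceleración es la velocidad. Usando v(0) = 0, obtenemos v(t) = -6·sin(3·t). Tenemos la velocidad v(t) = -6·sin(3·t). Sustituyendo t = 2.5615271846993424: v(2.5615271846993424) = -5.91411651264723.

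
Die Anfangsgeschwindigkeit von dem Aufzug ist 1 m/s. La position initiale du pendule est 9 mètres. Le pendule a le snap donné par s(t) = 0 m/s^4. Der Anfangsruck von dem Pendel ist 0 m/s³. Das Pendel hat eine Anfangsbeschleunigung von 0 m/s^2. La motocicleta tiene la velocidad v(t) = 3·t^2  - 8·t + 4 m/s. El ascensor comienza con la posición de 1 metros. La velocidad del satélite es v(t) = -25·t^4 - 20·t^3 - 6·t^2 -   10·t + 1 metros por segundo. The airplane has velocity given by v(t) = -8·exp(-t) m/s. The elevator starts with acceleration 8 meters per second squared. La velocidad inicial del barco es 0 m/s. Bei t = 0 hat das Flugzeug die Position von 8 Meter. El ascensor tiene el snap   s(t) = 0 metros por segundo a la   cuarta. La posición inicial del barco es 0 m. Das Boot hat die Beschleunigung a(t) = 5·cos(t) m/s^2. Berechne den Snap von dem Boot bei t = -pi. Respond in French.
Pour résoudre ceci, nous devons prendre 2 dérivées de notre équation de l'accélération a(t) = 5·cos(t). La dérivée de l'accélération donne le jerk: j(t) = -5·sin(t). En prenant d/dt de j(t), nous trouvons s(t) = -5·cos(t). Nous avons le snap s(t) = -5·cos(t). En substituant t = -pi: s(-pi) = 5.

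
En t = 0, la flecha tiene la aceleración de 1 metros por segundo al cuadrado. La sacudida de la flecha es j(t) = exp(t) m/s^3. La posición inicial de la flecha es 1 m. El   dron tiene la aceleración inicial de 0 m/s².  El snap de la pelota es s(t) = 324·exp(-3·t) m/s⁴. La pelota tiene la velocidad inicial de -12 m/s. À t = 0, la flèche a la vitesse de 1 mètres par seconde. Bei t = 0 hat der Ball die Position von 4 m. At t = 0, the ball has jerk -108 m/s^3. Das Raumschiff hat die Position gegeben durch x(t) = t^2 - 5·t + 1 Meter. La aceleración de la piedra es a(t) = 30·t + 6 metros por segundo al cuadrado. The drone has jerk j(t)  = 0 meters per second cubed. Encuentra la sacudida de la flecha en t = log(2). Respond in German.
Wir haben den Ruck j(t) = exp(t). Durch Einsetzen von t = log(2): j(log(2)) = 2.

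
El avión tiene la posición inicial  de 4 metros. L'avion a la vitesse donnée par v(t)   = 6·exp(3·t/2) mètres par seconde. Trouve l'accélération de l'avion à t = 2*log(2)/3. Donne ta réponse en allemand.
Wir müssen unsere Gleichung für die Geschwindigkeit v(t) = 6·exp(3·t/2) 1-mal ableiten. Durch Ableiten von der Geschwindigkeit erhalten wir die Beschleunigung: a(t) = 9·exp(3·t/2). Wir haben die Beschleunigung a(t) = 9·exp(3·t/2). Durch Einsetzen von t = 2*log(2)/3: a(2*log(2)/3) = 18.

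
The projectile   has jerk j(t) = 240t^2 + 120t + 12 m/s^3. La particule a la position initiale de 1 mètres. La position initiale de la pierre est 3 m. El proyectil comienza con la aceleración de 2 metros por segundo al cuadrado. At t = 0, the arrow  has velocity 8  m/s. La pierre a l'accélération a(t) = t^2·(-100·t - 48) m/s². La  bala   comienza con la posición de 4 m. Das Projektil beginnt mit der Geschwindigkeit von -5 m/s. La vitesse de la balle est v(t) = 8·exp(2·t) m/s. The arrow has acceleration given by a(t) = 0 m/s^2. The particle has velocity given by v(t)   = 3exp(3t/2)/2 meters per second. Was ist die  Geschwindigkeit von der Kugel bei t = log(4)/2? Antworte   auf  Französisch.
En utilisant v(t) = 8·exp(2·t) et en substituant t = log(4)/2, nous trouvons v = 32.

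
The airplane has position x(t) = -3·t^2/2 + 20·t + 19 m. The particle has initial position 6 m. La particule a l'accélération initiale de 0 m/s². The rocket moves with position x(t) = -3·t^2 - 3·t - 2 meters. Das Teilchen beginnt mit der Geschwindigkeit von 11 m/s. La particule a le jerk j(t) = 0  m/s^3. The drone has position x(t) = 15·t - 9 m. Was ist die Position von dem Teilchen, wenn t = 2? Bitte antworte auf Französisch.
En partant du jerk j(t) = 0, nous prenons 3 intégrales. En intégrant le jerk et en utilisant la condition initiale a(0) = 0, nous obtenons a(t) = 0. La primitive de l'accélération est la vitesse. En utilisant v(0) = 11, nous obtenons v(t) = 11. En prenant ∫v(t)dt et en appliquant x(0) = 6, nous trouvons x(t) = 11·t + 6. De l'équation de la position x(t) = 11·t + 6, nous substituons t = 2 pour obtenir x = 28.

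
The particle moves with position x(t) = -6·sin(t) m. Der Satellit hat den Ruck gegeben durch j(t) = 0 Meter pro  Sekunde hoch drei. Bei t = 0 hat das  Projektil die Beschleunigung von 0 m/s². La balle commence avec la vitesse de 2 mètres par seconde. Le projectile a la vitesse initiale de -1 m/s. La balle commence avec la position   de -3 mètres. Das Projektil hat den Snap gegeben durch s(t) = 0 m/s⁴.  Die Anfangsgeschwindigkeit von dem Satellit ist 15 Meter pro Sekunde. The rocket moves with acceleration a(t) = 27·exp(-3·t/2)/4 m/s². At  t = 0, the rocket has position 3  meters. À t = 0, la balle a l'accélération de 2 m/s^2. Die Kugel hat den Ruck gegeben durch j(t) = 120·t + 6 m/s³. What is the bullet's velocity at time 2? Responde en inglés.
Starting from jerk j(t) = 120·t + 6, we take 2 integrals. The integral of jerk, with a(0) = 2, gives acceleration: a(t) = 60·t^2 + 6·t + 2. Integrating acceleration and using the initial condition v(0) = 2, we get v(t) = 20·t^3 + 3·t^2 + 2·t + 2. From the given velocity equation v(t) = 20·t^3 + 3·t^2 + 2·t + 2, we substitute t = 2 to get v = 178.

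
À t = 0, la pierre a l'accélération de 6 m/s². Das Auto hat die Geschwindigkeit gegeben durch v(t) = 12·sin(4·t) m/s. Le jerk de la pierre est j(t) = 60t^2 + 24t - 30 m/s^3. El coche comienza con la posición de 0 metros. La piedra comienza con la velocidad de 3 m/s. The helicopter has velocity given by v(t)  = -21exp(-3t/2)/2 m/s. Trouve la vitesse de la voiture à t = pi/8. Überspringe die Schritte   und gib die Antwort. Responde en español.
La velocidad en t = pi/8 es v = 12.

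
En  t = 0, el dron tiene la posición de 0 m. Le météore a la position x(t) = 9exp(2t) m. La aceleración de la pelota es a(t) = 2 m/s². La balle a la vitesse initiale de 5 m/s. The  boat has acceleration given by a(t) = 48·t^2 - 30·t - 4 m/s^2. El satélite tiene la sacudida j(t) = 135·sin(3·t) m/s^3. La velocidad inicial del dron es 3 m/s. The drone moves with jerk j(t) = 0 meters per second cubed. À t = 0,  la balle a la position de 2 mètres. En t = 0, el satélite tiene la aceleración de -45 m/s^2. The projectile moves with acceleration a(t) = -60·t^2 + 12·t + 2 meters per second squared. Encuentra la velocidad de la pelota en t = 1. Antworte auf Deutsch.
Ausgehend von der Beschleunigung a(t) = 2, nehmen wir 1 Stammfunktion. Das Integral von der Beschleunigung, mit v(0) = 5, ergibt die Geschwindigkeit: v(t) = 2·t + 5. Aus der Gleichung für die Geschwindigkeit v(t) = 2·t + 5, setzen wir t = 1 ein und erhalten v = 7.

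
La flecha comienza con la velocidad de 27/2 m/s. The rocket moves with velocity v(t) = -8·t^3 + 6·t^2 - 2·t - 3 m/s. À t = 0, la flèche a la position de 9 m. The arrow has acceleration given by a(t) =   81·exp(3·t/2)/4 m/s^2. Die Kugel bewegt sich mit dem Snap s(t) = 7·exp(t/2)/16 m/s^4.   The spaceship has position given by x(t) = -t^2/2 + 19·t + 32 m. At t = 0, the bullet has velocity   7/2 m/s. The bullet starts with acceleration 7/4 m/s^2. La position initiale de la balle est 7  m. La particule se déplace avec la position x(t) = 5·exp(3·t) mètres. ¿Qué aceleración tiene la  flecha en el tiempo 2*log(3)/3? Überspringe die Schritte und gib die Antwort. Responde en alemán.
Die Beschleunigung bei t = 2*log(3)/3 ist a = 243/4.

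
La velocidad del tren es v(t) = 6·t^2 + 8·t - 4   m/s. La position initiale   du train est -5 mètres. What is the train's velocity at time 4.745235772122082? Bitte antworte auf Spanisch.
Usando v(t) = 6·t^2 + 8·t - 4 y sustituyendo t = 4.745235772122082, encontramos v = 169.065461375139.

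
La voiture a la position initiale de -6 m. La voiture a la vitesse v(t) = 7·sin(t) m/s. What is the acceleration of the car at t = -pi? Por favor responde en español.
Debemos derivar nuestra ecuación de la velocidad v(t) = 7·sin(t) 1 vez. Derivando la velocidad, obtenemos la aceleración: a(t) = 7·cos(t). Usando a(t) = 7·cos(t) y sustituyendo t = -pi, encontramos a = -7.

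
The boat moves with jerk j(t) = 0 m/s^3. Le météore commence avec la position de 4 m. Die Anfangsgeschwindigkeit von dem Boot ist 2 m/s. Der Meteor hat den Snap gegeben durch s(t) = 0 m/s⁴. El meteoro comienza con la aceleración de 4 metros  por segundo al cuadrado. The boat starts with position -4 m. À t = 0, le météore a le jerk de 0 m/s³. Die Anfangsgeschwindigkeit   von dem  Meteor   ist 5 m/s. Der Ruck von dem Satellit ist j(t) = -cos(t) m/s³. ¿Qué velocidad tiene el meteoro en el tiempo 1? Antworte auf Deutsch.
Um dies zu lösen, müssen wir 3 Integrale unserer Gleichung für den Snap s(t) = 0 finden. Durch Integration von dem Snap und Verwendung der Anfangsbedingung j(0) = 0, erhalten wir j(t) = 0. Die Stammfunktion von dem Ruck ist die Beschleunigung. Mit a(0) = 4 erhalten wir a(t) = 4. Das Integral von der Beschleunigung ist die Geschwindigkeit. Mit v(0) = 5 erhalten wir v(t) = 4·t + 5. Wir haben die Geschwindigkeit v(t) = 4·t + 5. Durch Einsetzen von t = 1: v(1) = 9.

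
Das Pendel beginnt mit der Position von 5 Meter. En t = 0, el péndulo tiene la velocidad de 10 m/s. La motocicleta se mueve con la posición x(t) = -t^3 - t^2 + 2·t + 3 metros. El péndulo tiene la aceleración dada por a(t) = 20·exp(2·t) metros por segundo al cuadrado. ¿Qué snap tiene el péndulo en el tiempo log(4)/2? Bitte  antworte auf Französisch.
En partant de l'accélération a(t) = 20·exp(2·t), nous prenons 2 dérivées. La dérivée de l'accélération donne le jerk: j(t) = 40·exp(2·t). En dérivant le jerk, nous obtenons le snap: s(t) = 80·exp(2·t). De l'équation du snap s(t) = 80·exp(2·t), nous substituons t = log(4)/2 pour obtenir s = 320.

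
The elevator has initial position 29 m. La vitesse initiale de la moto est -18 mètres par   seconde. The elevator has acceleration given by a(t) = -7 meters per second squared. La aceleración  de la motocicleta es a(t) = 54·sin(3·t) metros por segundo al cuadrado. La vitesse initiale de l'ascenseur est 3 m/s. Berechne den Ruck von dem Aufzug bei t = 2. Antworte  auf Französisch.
Nous devons dériver notre équation de l'accélération a(t) = -7 1 fois. En dérivant l'accélération, nous obtenons le jerk: j(t) = 0. Nous avons le jerk j(t) = 0. En substituant t = 2: j(2) = 0.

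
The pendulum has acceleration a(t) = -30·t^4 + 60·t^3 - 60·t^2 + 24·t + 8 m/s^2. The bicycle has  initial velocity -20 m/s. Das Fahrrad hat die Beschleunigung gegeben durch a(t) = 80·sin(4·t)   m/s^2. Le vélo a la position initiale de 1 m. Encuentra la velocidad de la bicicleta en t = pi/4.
Partiendo de la aceleración a(t) = 80·sin(4·t), tomamos 1 integral. Integrando la aceleración y usando la condición inicial v(0) = -20, obtenemos v(t) = -20·cos(4·t). Usando v(t) = -20·cos(4·t) y sustituyendo t = pi/4, encontramos v = 20.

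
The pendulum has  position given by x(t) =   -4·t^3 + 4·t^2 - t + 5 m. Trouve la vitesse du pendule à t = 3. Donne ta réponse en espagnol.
Debemos derivar nuestra ecuación de la posición x(t) = -4·t^3 + 4·t^2 - t + 5 1 vez. La derivada de la posición da la velocidad: v(t) = -12·t^2 + 8·t - 1. Usando v(t) = -12·t^2 + 8·t - 1 y sustituyendo t = 3, encontramos v = -85.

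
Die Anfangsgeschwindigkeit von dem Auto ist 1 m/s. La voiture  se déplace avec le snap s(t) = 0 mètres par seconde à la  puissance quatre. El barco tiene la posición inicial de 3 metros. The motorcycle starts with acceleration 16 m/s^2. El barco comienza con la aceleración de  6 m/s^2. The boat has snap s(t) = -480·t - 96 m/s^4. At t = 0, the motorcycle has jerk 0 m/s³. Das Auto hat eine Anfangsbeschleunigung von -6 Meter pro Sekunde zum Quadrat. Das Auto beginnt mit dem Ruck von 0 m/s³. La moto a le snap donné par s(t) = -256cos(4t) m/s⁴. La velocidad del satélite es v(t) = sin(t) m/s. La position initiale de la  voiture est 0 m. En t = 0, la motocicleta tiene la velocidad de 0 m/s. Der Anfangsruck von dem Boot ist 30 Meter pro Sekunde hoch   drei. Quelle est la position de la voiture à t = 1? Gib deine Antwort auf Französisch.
Pour résoudre ceci, nous devons prendre 4 intégrales de notre équation du snap s(t) = 0. L'intégrale du snap est le jerk. En utilisant j(0) = 0, nous obtenons j(t) = 0. En intégrant le jerk et en utilisant la condition initiale a(0) = -6, nous obtenons a(t) = -6. La primitive de l'accélération, avec v(0) = 1, donne la vitesse: v(t) = 1 - 6·t. La primitive de la vitesse est la position. En utilisant x(0) = 0, nous obtenons x(t) = -3·t^2 + t. Nous avons la position x(t) = -3·t^2 + t. En substituant t = 1: x(1) = -2.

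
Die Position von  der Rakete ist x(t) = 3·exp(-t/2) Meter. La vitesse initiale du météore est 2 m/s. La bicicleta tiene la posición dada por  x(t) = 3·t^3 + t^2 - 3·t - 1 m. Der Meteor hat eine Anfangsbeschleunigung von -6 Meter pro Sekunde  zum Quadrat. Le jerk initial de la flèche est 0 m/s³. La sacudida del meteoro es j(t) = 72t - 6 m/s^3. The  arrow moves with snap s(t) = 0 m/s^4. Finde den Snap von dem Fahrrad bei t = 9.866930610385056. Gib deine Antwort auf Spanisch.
Partiendo de la posición x(t) = 3·t^3 + t^2 - 3·t - 1, tomamos 4 derivadas. Tomando d/dt de x(t), encontramos v(t) = 9·t^2 + 2·t - 3. Derivando la velocidad, obtenemos la aceleración: a(t) = 18·t + 2. La derivada de la aceleración da la sacudida: j(t) = 18. Tomando d/dt de j(t), encontramos s(t) = 0. Usando s(t) = 0 y sustituyendo t = 9.866930610385056, encontramos s = 0.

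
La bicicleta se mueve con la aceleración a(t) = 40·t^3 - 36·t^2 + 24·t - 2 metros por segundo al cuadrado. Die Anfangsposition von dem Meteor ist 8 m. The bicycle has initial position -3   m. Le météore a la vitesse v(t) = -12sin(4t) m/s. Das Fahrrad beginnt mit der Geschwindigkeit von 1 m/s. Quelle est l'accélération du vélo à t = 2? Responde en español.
Usando a(t) = 40·t^3 - 36·t^2 + 24·t - 2 y sustituyendo t = 2, encontramos a = 222.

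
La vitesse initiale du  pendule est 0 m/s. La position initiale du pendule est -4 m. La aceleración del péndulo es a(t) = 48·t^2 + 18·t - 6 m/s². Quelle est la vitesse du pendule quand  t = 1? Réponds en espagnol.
Para resolver esto, necesitamos tomar 1 antiderivada de nuestra ecuación de la aceleración a(t) = 48·t^2 + 18·t - 6. Integrando la aceleración y usando la condición inicial v(0) = 0, obtenemos v(t) = t·(16·t^2 + 9·t - 6). Usando v(t) = t·(16·t^2 + 9·t - 6) y sustituyendo t = 1, encontramos v = 19.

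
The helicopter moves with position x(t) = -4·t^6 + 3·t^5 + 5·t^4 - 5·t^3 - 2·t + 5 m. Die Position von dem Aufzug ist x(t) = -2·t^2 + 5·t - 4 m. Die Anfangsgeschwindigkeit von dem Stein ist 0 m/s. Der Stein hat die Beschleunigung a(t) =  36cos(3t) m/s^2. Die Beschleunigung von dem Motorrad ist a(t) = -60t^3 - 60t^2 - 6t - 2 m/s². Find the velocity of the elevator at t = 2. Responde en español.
Para resolver esto, necesitamos tomar 1 derivada de nuestra ecuación de la posición x(t) = -2·t^2 + 5·t - 4. Tomando d/dt de x(t), encontramos v(t) = 5 - 4·t. De la ecuación de la velocidad v(t) = 5 - 4·t, sustituimos t = 2 para obtener v = -3.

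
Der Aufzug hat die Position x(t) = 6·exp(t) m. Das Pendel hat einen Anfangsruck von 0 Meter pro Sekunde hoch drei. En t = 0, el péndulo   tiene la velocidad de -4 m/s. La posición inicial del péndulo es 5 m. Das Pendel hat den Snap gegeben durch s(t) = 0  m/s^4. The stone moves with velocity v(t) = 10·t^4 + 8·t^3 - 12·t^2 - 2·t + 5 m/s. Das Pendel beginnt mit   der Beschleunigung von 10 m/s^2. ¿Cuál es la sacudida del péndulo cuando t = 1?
Necesitamos integrar nuestra ecuación del snap s(t) = 0 1 vez. La antiderivada del snap es la sacudida. Usando j(0) = 0, obtenemos j(t) = 0. De la ecuación de la sacudida j(t) = 0, sustituimos t = 1 para obtener j = 0.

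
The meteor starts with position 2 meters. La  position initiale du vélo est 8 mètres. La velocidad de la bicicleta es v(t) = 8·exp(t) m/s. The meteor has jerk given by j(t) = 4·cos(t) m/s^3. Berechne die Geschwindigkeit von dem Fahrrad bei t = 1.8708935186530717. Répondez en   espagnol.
Usando v(t) = 8·exp(t) y sustituyendo t = 1.8708935186530717, encontramos v = 51.9527712317315.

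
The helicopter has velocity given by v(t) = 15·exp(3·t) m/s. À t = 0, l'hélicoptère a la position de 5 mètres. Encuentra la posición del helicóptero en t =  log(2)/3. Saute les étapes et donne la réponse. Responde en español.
La posición en t = log(2)/3 es x = 10.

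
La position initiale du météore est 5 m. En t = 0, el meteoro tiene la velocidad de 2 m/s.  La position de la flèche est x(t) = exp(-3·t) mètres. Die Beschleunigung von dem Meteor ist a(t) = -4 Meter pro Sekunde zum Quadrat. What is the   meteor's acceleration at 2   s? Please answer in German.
Wir haben die Beschleunigung a(t) = -4. Durch Einsetzen von t = 2: a(2) = -4.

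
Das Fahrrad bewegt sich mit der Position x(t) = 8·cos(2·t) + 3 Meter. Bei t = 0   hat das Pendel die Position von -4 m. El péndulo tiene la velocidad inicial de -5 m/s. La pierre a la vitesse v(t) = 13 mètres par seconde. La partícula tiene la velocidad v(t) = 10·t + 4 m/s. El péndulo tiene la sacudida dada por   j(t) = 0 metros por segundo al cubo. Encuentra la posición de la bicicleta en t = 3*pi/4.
Usando x(t) = 8·cos(2·t) + 3 y sustituyendo t = 3*pi/4, encontramos x = 3.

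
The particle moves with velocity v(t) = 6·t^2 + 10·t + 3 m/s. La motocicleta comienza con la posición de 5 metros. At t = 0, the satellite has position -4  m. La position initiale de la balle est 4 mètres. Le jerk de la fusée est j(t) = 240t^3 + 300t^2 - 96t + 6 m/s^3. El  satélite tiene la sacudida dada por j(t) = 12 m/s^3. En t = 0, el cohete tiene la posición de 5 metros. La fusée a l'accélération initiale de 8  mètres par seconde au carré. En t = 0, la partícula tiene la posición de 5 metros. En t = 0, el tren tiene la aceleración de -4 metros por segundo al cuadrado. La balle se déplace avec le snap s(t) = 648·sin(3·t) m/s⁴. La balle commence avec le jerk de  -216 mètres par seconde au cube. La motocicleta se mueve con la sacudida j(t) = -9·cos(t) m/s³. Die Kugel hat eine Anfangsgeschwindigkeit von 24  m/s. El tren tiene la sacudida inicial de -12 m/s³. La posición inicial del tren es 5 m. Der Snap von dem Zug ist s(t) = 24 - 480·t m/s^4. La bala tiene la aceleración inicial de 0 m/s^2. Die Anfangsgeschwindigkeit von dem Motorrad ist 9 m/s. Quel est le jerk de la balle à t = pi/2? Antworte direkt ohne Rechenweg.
La réponse est 0.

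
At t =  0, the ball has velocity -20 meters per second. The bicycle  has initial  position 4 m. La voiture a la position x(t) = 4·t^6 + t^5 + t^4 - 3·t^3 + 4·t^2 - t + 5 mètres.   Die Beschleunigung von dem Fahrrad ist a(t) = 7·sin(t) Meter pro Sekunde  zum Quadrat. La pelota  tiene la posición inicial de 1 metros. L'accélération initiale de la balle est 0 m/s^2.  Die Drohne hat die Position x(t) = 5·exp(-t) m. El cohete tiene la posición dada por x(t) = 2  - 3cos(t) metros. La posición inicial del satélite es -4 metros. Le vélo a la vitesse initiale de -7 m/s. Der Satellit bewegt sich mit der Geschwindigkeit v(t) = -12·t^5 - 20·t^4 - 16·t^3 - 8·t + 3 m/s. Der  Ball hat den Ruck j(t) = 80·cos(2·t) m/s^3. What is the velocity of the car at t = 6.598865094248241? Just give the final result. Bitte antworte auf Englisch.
At t = 6.598865094248241, v = 310591.613317687.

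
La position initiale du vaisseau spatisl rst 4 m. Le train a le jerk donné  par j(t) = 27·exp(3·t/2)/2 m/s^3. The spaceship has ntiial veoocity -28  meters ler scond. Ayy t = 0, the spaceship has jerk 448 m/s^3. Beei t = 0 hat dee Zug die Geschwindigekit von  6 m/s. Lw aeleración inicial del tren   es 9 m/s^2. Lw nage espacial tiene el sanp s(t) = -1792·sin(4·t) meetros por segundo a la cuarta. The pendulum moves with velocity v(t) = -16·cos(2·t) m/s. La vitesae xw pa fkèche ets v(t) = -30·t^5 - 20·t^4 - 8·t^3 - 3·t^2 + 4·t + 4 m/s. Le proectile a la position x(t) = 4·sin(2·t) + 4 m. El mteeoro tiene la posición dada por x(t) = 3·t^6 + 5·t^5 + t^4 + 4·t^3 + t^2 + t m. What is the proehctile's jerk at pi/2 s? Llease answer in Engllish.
Starting from position x(t) = 4·sin(2·t) + 4, we take 3 derivatives. The derivative of position gives velocity: v(t) = 8·cos(2·t). Differentiating velocity, we get acceleration: a(t) = -16·sin(2·t). The derivative of acceleration gives jerk: j(t) = -32·cos(2·t). We have jerk j(t) = -32·cos(2·t). Substituting t = pi/2: j(pi/2) = 32.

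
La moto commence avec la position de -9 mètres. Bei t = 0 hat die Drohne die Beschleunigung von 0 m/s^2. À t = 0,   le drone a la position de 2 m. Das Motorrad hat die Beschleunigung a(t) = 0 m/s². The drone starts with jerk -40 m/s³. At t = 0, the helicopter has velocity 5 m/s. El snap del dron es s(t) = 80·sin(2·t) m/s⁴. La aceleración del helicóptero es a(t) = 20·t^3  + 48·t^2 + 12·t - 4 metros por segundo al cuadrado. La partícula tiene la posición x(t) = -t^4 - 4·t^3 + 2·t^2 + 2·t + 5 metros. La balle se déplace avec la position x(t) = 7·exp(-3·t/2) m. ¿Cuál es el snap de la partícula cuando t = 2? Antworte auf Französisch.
Nous devons dériver notre équation de la position x(t) = -t^4 - 4·t^3 + 2·t^2 + 2·t + 5 4 fois. La dérivée de la position donne la vitesse: v(t) = -4·t^3 - 12·t^2 + 4·t + 2. La dérivée de la vitesse donne l'accélération: a(t) = -12·t^2 - 24·t + 4. La dérivée de l'accélération donne le jerk: j(t) = -24·t - 24. En dérivant le jerk, nous obtenons le snap: s(t) = -24. Nous avons le snap s(t) = -24. En substituant t = 2: s(2) = -24.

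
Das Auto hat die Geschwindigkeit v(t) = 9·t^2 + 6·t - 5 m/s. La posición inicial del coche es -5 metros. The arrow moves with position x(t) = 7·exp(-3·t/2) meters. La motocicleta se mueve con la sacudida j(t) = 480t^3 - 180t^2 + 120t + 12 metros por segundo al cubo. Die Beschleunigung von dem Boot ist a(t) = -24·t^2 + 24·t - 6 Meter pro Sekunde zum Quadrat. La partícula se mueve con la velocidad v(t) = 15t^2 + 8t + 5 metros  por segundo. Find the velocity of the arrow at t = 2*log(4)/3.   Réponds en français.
En partant de la position x(t) = 7·exp(-3·t/2), nous prenons 1 dérivée. En dérivant la position, nous obtenons la vitesse: v(t) = -21·exp(-3·t/2)/2. Nous avons la vitesse v(t) = -21·exp(-3·t/2)/2. En substituant t = 2*log(4)/3: v(2*log(4)/3) = -21/8.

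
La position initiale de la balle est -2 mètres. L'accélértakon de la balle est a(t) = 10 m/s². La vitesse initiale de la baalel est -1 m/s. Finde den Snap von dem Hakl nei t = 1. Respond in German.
Ausgehend von der Beschleunigung a(t) = 10, nehmen wir 2 Ableitungen. Die Ableitung von der Beschleunigung ergibt den Ruck: j(t) = 0. Durch Ableiten von dem Ruck erhalten wir den Snap: s(t) = 0. Aus der Gleichung für den Snap s(t) = 0, setzen wir t = 1 ein und erhalten s = 0.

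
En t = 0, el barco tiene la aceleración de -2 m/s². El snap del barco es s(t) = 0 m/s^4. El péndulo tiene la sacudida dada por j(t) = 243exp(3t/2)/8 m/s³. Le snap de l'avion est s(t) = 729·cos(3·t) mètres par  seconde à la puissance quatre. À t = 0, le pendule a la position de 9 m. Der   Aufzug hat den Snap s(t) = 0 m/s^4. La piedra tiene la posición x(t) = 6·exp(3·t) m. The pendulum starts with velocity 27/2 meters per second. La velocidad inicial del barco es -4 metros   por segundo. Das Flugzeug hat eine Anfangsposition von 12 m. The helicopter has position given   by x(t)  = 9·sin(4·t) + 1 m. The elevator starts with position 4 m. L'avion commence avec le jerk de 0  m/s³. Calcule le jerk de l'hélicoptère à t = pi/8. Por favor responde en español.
Partiendo de la posición x(t) = 9·sin(4·t) + 1, tomamos 3 derivadas. La derivada de la posición da la velocidad: v(t) = 36·cos(4·t). Derivando la velocidad, obtenemos la aceleración: a(t) = -144·sin(4·t). Derivando la aceleración, obtenemos la sacudida: j(t) = -576·cos(4·t). Tenemos la sacudida j(t) = -576·cos(4·t). Sustituyendo t = pi/8: j(pi/8) = 0.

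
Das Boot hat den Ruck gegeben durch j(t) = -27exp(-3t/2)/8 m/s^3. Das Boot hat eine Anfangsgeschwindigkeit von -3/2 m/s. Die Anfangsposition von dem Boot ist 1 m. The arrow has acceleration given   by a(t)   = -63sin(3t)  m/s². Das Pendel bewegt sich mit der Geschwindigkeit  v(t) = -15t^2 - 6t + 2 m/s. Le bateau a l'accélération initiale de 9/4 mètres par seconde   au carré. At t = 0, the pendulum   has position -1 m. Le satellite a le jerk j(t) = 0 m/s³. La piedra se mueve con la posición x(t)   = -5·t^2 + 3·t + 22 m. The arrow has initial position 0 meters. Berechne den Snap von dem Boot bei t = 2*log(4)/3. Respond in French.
Pour résoudre ceci, nous devons prendre 1 dérivée de notre équation du jerk j(t) = -27·exp(-3·t/2)/8. En prenant d/dt de j(t), nous trouvons s(t) = 81·exp(-3·t/2)/16. Nous avons le snap s(t) = 81·exp(-3·t/2)/16. En substituant t = 2*log(4)/3: s(2*log(4)/3) = 81/64.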